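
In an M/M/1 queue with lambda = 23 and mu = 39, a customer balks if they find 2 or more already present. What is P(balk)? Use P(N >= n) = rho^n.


P(N >= 2) = rho^2 = (23/39)^2 = 0.3478

0.3478


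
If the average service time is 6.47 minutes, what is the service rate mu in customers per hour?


mu = 60 / avg_service_time = 60 / 6.47 = 9.27 per hour

9.27 per hour


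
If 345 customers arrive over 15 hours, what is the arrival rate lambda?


lambda = total arrivals / time = 345 / 15 = 23.0 per hour

23.0 per hour


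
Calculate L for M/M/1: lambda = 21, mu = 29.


rho = 21/29; L = rho/(1-rho) = 2.63

2.63


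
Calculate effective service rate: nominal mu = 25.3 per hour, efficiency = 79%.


Effective rate = mu * efficiency = 25.3 * 0.79 = 19.99 per hour

19.99 per hour


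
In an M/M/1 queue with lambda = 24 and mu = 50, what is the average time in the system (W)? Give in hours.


W = 1/(mu - lambda) = 1/(50 - 24) = 0.0385 hours

0.0385 hours


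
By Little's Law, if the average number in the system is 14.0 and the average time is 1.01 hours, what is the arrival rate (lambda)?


lambda = L / W = 14.0 / 1.01 = 13.86 per hour

13.86 per hour


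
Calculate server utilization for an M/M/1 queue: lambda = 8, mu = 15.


rho = lambda/mu = 8/15 = 0.5333

0.5333


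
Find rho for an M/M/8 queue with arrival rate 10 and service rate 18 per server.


rho = lambda/(c*mu) = 10/(8*18) = 0.0694

0.0694


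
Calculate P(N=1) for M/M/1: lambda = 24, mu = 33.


rho = 24/33; P(n) = (1-rho)*rho^n = (1-24/33)*(24/33)^1 = 0.1983

0.1983


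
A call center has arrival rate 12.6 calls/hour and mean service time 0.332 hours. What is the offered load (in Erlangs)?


Offered load a = lambda * E[S] = 12.6 * 0.332 = 4.18 Erlangs

4.18 Erlangs


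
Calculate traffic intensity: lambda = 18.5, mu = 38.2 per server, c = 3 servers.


rho = lambda / (c * mu) = 18.5 / (3 * 38.2) = 0.1614

0.1614


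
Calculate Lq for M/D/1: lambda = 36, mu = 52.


M/D/1: Lq = rho^2 / (2*(1-rho)) where rho = 36/52; Lq = 0.78

0.78


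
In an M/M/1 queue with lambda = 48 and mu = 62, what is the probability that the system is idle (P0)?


P0 = 1 - rho = 1 - 48/62 = 0.2258

0.2258


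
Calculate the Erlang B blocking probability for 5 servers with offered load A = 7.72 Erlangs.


B(N,A) = (A^N/N!) / sum(A^k/k!, k=0..N) with N=5, A=7.72 = 0.4647

0.4647


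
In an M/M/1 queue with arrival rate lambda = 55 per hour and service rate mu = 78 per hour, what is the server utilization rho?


rho = lambda/mu = 55/78 = 0.7051

0.7051


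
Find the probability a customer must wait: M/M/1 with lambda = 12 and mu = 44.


P(wait) = rho = lambda/mu = 12/44 = 0.2727

0.2727


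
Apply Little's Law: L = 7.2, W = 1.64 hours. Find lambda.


lambda = L / W = 7.2 / 1.64 = 4.39 per hour

4.39 per hour


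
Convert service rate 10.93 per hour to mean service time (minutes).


Mean service time = 60/mu = 60/10.93 = 5.49 minutes

5.49 minutes


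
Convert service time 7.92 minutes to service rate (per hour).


mu = 60 / avg_service_time = 60 / 7.92 = 7.58 per hour

7.58 per hour


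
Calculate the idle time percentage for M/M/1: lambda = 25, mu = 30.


Idle fraction = (1 - rho) * 100 = (1 - 25/30) * 100 = 16.7%

16.7%


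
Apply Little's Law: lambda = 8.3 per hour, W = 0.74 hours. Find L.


L = lambda * W = 8.3 * 0.74 = 6.14

6.14


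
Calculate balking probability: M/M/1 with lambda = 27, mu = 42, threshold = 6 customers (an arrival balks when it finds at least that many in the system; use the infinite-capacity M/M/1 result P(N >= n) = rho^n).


P(N >= 6) = rho^6 = (27/42)^6 = 0.0706

0.0706


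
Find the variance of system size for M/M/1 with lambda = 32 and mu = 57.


rho = 32/57; Var(N) = rho/(1-rho)^2 = 2.92

2.92


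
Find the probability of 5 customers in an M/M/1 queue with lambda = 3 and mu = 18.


rho = 3/18; P(n) = (1-rho)*rho^n = (1-3/18)*(3/18)^5 = 0.0001

0.0001


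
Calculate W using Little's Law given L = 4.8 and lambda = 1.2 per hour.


W = L / lambda = 4.8 / 1.2 = 4.0 hours

4.0 hours


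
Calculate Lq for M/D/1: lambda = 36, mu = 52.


M/D/1: Lq = rho^2 / (2*(1-rho)) where rho = 36/52; Lq = 0.78

0.78


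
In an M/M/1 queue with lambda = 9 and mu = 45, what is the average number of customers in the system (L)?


rho = 9/45; L = rho/(1-rho) = 0.25

0.25


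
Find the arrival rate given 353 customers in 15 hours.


lambda = total arrivals / time = 353 / 15 = 23.53 per hour

23.53 per hour


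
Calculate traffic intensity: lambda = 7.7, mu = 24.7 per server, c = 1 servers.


rho = lambda / (c * mu) = 7.7 / (1 * 24.7) = 0.3117

0.3117


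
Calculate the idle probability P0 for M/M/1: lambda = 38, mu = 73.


P0 = 1 - rho = 1 - 38/73 = 0.4795

0.4795


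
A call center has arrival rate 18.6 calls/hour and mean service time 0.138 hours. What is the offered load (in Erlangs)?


Offered load a = lambda * E[S] = 18.6 * 0.138 = 2.57 Erlangs

2.57 Erlangs


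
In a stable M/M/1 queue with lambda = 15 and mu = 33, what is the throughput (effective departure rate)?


For a stable queue (lambda < mu), throughput = lambda = 15 per hour

15 per hour


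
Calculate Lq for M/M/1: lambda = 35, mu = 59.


rho = 35/59; Lq = rho^2/(1-rho) = 0.87

0.87


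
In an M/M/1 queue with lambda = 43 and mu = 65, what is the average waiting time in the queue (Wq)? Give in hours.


rho = 43/65; Wq = rho/(mu - lambda) = 0.0301 hours

0.0301 hours


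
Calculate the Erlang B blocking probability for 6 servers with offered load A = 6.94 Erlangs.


B(N,A) = (A^N/N!) / sum(A^k/k!, k=0..N) with N=6, A=6.94 = 0.3276

0.3276


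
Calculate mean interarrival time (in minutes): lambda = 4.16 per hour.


Mean interarrival time = 60/lambda = 60/4.16 = 14.42 minutes

14.42 minutes


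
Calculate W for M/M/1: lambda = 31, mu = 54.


W = 1/(mu - lambda) = 1/(54 - 31) = 0.0435 hours

0.0435 hours


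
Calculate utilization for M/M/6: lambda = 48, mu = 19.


rho = lambda/(c*mu) = 48/(6*19) = 0.4211

0.4211


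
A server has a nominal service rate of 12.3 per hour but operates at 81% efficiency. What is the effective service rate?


Effective rate = mu * efficiency = 12.3 * 0.81 = 9.96 per hour

9.96 per hour


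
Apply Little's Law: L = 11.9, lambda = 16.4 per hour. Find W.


W = L / lambda = 11.9 / 16.4 = 0.7256 hours

0.7256 hours


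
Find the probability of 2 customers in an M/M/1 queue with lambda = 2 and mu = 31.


rho = 2/31; P(n) = (1-rho)*rho^n = (1-2/31)*(2/31)^2 = 0.0039

0.0039


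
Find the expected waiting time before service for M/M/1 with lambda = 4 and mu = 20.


rho = 4/20; Wq = rho/(mu - lambda) = 0.0125 hours

0.0125 hours


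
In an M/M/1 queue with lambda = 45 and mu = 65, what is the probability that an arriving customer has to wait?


P(wait) = rho = lambda/mu = 45/65 = 0.6923

0.6923


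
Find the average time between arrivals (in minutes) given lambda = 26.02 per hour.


Mean interarrival time = 60/lambda = 60/26.02 = 2.31 minutes

2.31 minutes


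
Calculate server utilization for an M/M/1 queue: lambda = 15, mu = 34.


rho = lambda/mu = 15/34 = 0.4412

0.4412


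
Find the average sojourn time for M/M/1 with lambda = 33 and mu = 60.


W = 1/(mu - lambda) = 1/(60 - 33) = 0.037 hours

0.037 hours


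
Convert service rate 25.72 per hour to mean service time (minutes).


Mean service time = 60/mu = 60/25.72 = 2.33 minutes

2.33 minutes


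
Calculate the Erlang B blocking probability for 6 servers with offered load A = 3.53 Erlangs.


B(N,A) = (A^N/N!) / sum(A^k/k!, k=0..N) with N=6, A=3.53 = 0.0845

0.0845


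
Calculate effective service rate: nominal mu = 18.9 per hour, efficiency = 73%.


Effective rate = mu * efficiency = 18.9 * 0.73 = 13.8 per hour

13.8 per hour


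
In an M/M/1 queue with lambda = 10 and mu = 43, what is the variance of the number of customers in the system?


rho = 10/43; Var(N) = rho/(1-rho)^2 = 0.39

0.39


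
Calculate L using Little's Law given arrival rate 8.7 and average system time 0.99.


L = lambda * W = 8.7 * 0.99 = 8.61

8.61


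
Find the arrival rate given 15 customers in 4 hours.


lambda = total arrivals / time = 15 / 4 = 3.75 per hour

3.75 per hour


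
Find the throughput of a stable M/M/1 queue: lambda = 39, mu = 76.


For a stable queue (lambda < mu), throughput = lambda = 39 per hour

39 per hour


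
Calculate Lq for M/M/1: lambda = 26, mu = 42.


rho = 26/42; Lq = rho^2/(1-rho) = 1.01

1.01


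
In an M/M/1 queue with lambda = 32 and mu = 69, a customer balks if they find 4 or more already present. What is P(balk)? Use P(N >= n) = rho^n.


P(N >= 4) = rho^4 = (32/69)^4 = 0.0463

0.0463


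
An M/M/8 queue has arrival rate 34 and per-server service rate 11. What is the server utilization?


rho = lambda/(c*mu) = 34/(8*11) = 0.3864

0.3864


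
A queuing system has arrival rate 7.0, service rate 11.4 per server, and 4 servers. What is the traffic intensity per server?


rho = lambda / (c * mu) = 7.0 / (4 * 11.4) = 0.1535

0.1535


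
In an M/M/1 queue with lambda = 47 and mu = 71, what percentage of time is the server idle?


Idle fraction = (1 - rho) * 100 = (1 - 47/71) * 100 = 33.8%

33.8%


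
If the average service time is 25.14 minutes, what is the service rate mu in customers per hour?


mu = 60 / avg_service_time = 60 / 25.14 = 2.39 per hour

2.39 per hour


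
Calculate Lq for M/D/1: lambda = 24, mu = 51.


M/D/1: Lq = rho^2 / (2*(1-rho)) where rho = 24/51; Lq = 0.21

0.21


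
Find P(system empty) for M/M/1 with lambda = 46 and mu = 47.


P0 = 1 - rho = 1 - 46/47 = 0.0213

0.0213


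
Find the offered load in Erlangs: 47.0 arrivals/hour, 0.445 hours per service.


Offered load a = lambda * E[S] = 47.0 * 0.445 = 20.92 Erlangs

20.92 Erlangs


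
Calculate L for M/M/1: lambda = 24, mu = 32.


rho = 24/32; L = rho/(1-rho) = 3.0

3.0


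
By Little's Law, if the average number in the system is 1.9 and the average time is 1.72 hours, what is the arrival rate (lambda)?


lambda = L / W = 1.9 / 1.72 = 1.1 per hour

1.1 per hour


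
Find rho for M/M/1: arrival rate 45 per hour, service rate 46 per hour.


rho = lambda/mu = 45/46 = 0.9783

0.9783


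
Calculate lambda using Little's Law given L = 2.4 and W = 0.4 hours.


lambda = L / W = 2.4 / 0.4 = 6.0 per hour

6.0 per hour


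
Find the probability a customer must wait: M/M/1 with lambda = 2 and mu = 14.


P(wait) = rho = lambda/mu = 2/14 = 0.1429

0.1429


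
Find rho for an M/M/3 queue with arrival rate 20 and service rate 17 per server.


rho = lambda/(c*mu) = 20/(3*17) = 0.3922

0.3922


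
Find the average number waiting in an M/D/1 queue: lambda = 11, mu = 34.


M/D/1: Lq = rho^2 / (2*(1-rho)) where rho = 11/34; Lq = 0.08

0.08


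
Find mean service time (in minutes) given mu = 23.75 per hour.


Mean service time = 60/mu = 60/23.75 = 2.53 minutes

2.53 minutes


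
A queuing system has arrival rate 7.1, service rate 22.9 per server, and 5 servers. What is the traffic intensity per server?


rho = lambda / (c * mu) = 7.1 / (5 * 22.9) = 0.062

0.062


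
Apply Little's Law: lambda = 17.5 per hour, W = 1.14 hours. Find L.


L = lambda * W = 17.5 * 1.14 = 19.95

19.95


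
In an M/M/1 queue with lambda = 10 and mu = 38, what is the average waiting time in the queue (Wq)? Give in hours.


rho = 10/38; Wq = rho/(mu - lambda) = 0.0094 hours

0.0094 hours


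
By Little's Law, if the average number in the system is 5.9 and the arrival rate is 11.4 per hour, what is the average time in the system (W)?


W = L / lambda = 5.9 / 11.4 = 0.5175 hours

0.5175 hours


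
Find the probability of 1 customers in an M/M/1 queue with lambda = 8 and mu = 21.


rho = 8/21; P(n) = (1-rho)*rho^n = (1-8/21)*(8/21)^1 = 0.2358

0.2358


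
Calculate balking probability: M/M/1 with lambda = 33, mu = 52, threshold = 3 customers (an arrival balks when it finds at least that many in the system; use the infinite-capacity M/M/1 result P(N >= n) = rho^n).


P(N >= 3) = rho^3 = (33/52)^3 = 0.2556

0.2556


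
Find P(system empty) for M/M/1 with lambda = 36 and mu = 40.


P0 = 1 - rho = 1 - 36/40 = 0.1

0.1


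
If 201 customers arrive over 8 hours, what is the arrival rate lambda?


lambda = total arrivals / time = 201 / 8 = 25.13 per hour

25.13 per hour


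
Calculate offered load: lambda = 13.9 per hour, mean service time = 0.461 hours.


Offered load a = lambda * E[S] = 13.9 * 0.461 = 6.41 Erlangs

6.41 Erlangs


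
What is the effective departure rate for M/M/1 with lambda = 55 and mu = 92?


For a stable queue (lambda < mu), throughput = lambda = 55 per hour

55 per hour


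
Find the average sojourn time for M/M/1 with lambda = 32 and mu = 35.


W = 1/(mu - lambda) = 1/(35 - 32) = 0.3333 hours

0.3333 hours


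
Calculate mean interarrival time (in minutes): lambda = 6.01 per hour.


Mean interarrival time = 60/lambda = 60/6.01 = 9.98 minutes

9.98 minutes


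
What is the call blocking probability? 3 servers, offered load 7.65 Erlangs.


B(N,A) = (A^N/N!) / sum(A^k/k!, k=0..N) with N=3, A=7.65 = 0.6631

0.6631


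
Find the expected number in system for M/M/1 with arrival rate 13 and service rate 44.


rho = 13/44; L = rho/(1-rho) = 0.42

0.42


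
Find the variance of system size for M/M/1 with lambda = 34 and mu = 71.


rho = 34/71; Var(N) = rho/(1-rho)^2 = 1.76

1.76


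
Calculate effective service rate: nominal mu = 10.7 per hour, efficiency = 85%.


Effective rate = mu * efficiency = 10.7 * 0.85 = 9.1 per hour

9.1 per hour


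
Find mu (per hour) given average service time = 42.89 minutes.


mu = 60 / avg_service_time = 60 / 42.89 = 1.4 per hour

1.4 per hour


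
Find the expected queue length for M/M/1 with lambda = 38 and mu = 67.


rho = 38/67; Lq = rho^2/(1-rho) = 0.74

0.74


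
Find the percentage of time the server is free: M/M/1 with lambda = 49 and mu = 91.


Idle fraction = (1 - rho) * 100 = (1 - 49/91) * 100 = 46.2%

46.2%


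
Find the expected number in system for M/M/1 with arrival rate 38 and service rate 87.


rho = 38/87; L = rho/(1-rho) = 0.78

0.78


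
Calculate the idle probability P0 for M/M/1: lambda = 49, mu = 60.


P0 = 1 - rho = 1 - 49/60 = 0.1833

0.1833


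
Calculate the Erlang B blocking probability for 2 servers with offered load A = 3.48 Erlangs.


B(N,A) = (A^N/N!) / sum(A^k/k!, k=0..N) with N=2, A=3.48 = 0.5748

0.5748


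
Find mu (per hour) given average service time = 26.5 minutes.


mu = 60 / avg_service_time = 60 / 26.5 = 2.26 per hour

2.26 per hour


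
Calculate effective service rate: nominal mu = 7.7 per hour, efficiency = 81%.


Effective rate = mu * efficiency = 7.7 * 0.81 = 6.24 per hour

6.24 per hour


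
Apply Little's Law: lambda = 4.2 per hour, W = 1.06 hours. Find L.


L = lambda * W = 4.2 * 1.06 = 4.45

4.45


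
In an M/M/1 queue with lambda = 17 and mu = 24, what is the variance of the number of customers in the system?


rho = 17/24; Var(N) = rho/(1-rho)^2 = 8.33

8.33


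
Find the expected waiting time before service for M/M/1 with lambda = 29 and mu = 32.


rho = 29/32; Wq = rho/(mu - lambda) = 0.3021 hours

0.3021 hours


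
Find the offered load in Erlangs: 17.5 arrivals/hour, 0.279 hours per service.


Offered load a = lambda * E[S] = 17.5 * 0.279 = 4.88 Erlangs

4.88 Erlangs


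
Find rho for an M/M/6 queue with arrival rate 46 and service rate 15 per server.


rho = lambda/(c*mu) = 46/(6*15) = 0.5111

0.5111


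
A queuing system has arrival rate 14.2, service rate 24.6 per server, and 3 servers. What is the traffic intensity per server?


rho = lambda / (c * mu) = 14.2 / (3 * 24.6) = 0.1924

0.1924


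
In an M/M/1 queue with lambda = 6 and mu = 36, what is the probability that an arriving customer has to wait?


P(wait) = rho = lambda/mu = 6/36 = 0.1667

0.1667


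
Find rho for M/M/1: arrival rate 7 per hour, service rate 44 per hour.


rho = lambda/mu = 7/44 = 0.1591

0.1591


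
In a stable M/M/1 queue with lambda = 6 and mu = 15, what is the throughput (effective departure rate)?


For a stable queue (lambda < mu), throughput = lambda = 6 per hour

6 per hour


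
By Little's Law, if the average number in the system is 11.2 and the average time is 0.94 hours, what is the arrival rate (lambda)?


lambda = L / W = 11.2 / 0.94 = 11.91 per hour

11.91 per hour


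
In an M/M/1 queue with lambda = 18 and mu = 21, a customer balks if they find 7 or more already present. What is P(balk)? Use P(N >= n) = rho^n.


P(N >= 7) = rho^7 = (18/21)^7 = 0.3399

0.3399


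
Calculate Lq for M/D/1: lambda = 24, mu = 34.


M/D/1: Lq = rho^2 / (2*(1-rho)) where rho = 24/34; Lq = 0.85

0.85


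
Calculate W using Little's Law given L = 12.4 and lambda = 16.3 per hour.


W = L / lambda = 12.4 / 16.3 = 0.7607 hours

0.7607 hours


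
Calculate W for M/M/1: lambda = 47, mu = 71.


W = 1/(mu - lambda) = 1/(71 - 47) = 0.0417 hours

0.0417 hours


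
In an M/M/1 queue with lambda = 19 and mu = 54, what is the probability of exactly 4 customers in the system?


rho = 19/54; P(n) = (1-rho)*rho^n = (1-19/54)*(19/54)^4 = 0.0099

0.0099


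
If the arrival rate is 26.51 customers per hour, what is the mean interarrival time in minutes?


Mean interarrival time = 60/lambda = 60/26.51 = 2.26 minutes

2.26 minutes


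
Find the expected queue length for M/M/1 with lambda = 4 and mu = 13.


rho = 4/13; Lq = rho^2/(1-rho) = 0.14

0.14


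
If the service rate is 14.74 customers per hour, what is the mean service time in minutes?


Mean service time = 60/mu = 60/14.74 = 4.07 minutes

4.07 minutes


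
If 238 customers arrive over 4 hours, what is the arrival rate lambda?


lambda = total arrivals / time = 238 / 4 = 59.5 per hour

59.5 per hour


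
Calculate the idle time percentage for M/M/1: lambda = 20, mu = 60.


Idle fraction = (1 - rho) * 100 = (1 - 20/60) * 100 = 66.7%

66.7%


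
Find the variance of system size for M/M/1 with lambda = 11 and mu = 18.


rho = 11/18; Var(N) = rho/(1-rho)^2 = 4.04

4.04


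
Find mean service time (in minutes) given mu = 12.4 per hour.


Mean service time = 60/mu = 60/12.4 = 4.84 minutes

4.84 minutes


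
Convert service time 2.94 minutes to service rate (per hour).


mu = 60 / avg_service_time = 60 / 2.94 = 20.41 per hour

20.41 per hour


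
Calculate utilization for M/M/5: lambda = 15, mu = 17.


rho = lambda/(c*mu) = 15/(5*17) = 0.1765

0.1765


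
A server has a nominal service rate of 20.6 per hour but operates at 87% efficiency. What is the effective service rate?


Effective rate = mu * efficiency = 20.6 * 0.87 = 17.92 per hour

17.92 per hour


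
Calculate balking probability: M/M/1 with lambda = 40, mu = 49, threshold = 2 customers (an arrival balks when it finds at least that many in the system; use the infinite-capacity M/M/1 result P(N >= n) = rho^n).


P(N >= 2) = rho^2 = (40/49)^2 = 0.6664

0.6664


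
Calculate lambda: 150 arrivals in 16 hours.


lambda = total arrivals / time = 150 / 16 = 9.38 per hour

9.38 per hour


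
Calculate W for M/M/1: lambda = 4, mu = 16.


W = 1/(mu - lambda) = 1/(16 - 4) = 0.0833 hours

0.0833 hours


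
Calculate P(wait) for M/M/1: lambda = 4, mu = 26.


P(wait) = rho = lambda/mu = 4/26 = 0.1538

0.1538


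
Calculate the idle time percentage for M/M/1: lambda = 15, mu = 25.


Idle fraction = (1 - rho) * 100 = (1 - 15/25) * 100 = 40.0%

40.0%


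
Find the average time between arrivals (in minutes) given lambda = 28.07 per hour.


Mean interarrival time = 60/lambda = 60/28.07 = 2.14 minutes

2.14 minutes


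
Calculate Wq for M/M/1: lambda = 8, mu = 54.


rho = 8/54; Wq = rho/(mu - lambda) = 0.0032 hours

0.0032 hours


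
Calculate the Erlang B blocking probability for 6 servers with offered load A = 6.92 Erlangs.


B(N,A) = (A^N/N!) / sum(A^k/k!, k=0..N) with N=6, A=6.92 = 0.3263

0.3263


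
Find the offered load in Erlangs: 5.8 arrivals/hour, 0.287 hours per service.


Offered load a = lambda * E[S] = 5.8 * 0.287 = 1.66 Erlangs

1.66 Erlangs


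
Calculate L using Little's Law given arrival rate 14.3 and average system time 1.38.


L = lambda * W = 14.3 * 1.38 = 19.73

19.73


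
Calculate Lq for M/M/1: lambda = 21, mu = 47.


rho = 21/47; Lq = rho^2/(1-rho) = 0.36

0.36


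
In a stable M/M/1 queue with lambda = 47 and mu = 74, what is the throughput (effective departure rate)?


For a stable queue (lambda < mu), throughput = lambda = 47 per hour

47 per hour


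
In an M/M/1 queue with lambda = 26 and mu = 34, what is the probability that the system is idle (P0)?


P0 = 1 - rho = 1 - 26/34 = 0.2353

0.2353


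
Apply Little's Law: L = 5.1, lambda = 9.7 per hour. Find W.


W = L / lambda = 5.1 / 9.7 = 0.5258 hours

0.5258 hours


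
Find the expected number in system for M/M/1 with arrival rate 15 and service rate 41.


rho = 15/41; L = rho/(1-rho) = 0.58

0.58


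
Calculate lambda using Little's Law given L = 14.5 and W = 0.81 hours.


lambda = L / W = 14.5 / 0.81 = 17.9 per hour

17.9 per hour


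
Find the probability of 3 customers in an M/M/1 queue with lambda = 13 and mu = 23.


rho = 13/23; P(n) = (1-rho)*rho^n = (1-13/23)*(13/23)^3 = 0.0785

0.0785


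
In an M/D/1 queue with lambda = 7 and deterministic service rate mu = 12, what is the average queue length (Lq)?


M/D/1: Lq = rho^2 / (2*(1-rho)) where rho = 7/12; Lq = 0.41

0.41


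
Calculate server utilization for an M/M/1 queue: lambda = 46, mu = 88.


rho = lambda/mu = 46/88 = 0.5227

0.5227


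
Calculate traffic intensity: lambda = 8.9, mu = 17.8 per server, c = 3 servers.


rho = lambda / (c * mu) = 8.9 / (3 * 17.8) = 0.1667

0.1667


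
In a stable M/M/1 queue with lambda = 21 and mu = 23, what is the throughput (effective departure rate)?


For a stable queue (lambda < mu), throughput = lambda = 21 per hour

21 per hour


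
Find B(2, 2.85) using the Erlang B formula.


B(N,A) = (A^N/N!) / sum(A^k/k!, k=0..N) with N=2, A=2.85 = 0.5134

0.5134


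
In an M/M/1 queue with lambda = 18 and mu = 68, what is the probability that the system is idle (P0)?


P0 = 1 - rho = 1 - 18/68 = 0.7353

0.7353


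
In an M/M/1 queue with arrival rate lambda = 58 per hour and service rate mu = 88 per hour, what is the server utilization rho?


rho = lambda/mu = 58/88 = 0.6591

0.6591


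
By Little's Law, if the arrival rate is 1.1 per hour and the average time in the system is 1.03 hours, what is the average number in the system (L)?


L = lambda * W = 1.1 * 1.03 = 1.13

1.13


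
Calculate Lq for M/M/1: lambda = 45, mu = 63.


rho = 45/63; Lq = rho^2/(1-rho) = 1.79

1.79


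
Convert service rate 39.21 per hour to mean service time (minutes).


Mean service time = 60/mu = 60/39.21 = 1.53 minutes

1.53 minutes


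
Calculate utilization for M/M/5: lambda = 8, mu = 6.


rho = lambda/(c*mu) = 8/(5*6) = 0.2667

0.2667


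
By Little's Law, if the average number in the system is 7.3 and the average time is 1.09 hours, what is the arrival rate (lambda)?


lambda = L / W = 7.3 / 1.09 = 6.7 per hour

6.7 per hour


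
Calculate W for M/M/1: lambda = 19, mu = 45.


W = 1/(mu - lambda) = 1/(45 - 19) = 0.0385 hours

0.0385 hours


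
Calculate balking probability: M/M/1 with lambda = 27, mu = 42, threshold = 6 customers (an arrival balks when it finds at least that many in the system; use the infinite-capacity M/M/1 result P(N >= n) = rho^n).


P(N >= 6) = rho^6 = (27/42)^6 = 0.0706

0.0706


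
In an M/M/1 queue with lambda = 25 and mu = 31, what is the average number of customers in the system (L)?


rho = 25/31; L = rho/(1-rho) = 4.17

4.17


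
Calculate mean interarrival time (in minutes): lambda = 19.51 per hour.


Mean interarrival time = 60/lambda = 60/19.51 = 3.08 minutes

3.08 minutes


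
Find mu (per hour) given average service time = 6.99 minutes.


mu = 60 / avg_service_time = 60 / 6.99 = 8.58 per hour

8.58 per hour


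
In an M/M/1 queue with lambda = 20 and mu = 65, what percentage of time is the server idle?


Idle fraction = (1 - rho) * 100 = (1 - 20/65) * 100 = 69.2%

69.2%


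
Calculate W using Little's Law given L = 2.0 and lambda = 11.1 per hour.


W = L / lambda = 2.0 / 11.1 = 0.1802 hours

0.1802 hours


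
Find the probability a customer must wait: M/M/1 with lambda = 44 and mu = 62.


P(wait) = rho = lambda/mu = 44/62 = 0.7097

0.7097


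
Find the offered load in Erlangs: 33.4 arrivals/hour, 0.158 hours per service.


Offered load a = lambda * E[S] = 33.4 * 0.158 = 5.28 Erlangs

5.28 Erlangs


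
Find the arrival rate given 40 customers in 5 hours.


lambda = total arrivals / time = 40 / 5 = 8.0 per hour

8.0 per hour


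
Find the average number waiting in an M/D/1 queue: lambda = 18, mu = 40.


M/D/1: Lq = rho^2 / (2*(1-rho)) where rho = 18/40; Lq = 0.18

0.18


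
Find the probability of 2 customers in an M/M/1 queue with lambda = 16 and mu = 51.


rho = 16/51; P(n) = (1-rho)*rho^n = (1-16/51)*(16/51)^2 = 0.0675

0.0675


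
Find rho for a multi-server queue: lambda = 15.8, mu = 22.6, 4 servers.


rho = lambda / (c * mu) = 15.8 / (4 * 22.6) = 0.1748

0.1748


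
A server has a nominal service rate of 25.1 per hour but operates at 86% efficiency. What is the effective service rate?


Effective rate = mu * efficiency = 25.1 * 0.86 = 21.59 per hour

21.59 per hour


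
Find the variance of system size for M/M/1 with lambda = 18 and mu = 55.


rho = 18/55; Var(N) = rho/(1-rho)^2 = 0.72

0.72


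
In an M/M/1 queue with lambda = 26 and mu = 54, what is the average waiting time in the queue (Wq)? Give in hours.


rho = 26/54; Wq = rho/(mu - lambda) = 0.0172 hours

0.0172 hours


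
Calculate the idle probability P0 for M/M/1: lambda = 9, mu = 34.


P0 = 1 - rho = 1 - 9/34 = 0.7353

0.7353


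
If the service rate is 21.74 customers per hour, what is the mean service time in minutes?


Mean service time = 60/mu = 60/21.74 = 2.76 minutes

2.76 minutes


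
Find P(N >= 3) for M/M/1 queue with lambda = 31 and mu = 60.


P(N >= 3) = rho^3 = (31/60)^3 = 0.1379

0.1379


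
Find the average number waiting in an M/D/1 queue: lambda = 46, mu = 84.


M/D/1: Lq = rho^2 / (2*(1-rho)) where rho = 46/84; Lq = 0.33

0.33


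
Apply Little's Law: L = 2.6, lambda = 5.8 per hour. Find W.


W = L / lambda = 2.6 / 5.8 = 0.4483 hours

0.4483 hours


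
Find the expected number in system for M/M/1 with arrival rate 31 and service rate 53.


rho = 31/53; L = rho/(1-rho) = 1.41

1.41


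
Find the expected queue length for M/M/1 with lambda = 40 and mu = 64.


rho = 40/64; Lq = rho^2/(1-rho) = 1.04

1.04


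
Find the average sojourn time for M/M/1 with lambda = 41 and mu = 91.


W = 1/(mu - lambda) = 1/(91 - 41) = 0.02 hours

0.02 hours


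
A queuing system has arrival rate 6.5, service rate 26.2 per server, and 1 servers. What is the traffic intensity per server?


rho = lambda / (c * mu) = 6.5 / (1 * 26.2) = 0.2481

0.2481


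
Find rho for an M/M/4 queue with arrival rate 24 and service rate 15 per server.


rho = lambda/(c*mu) = 24/(4*15) = 0.4

0.4


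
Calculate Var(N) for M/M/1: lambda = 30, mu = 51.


rho = 30/51; Var(N) = rho/(1-rho)^2 = 3.47

3.47


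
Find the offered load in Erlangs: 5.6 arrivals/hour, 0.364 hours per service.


Offered load a = lambda * E[S] = 5.6 * 0.364 = 2.04 Erlangs

2.04 Erlangs


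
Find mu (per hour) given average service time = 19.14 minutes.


mu = 60 / avg_service_time = 60 / 19.14 = 3.13 per hour

3.13 per hour


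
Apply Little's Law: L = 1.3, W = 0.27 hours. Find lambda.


lambda = L / W = 1.3 / 0.27 = 4.81 per hour

4.81 per hour


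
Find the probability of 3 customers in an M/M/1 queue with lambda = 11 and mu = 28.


rho = 11/28; P(n) = (1-rho)*rho^n = (1-11/28)*(11/28)^3 = 0.0368

0.0368


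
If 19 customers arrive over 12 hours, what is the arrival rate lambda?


lambda = total arrivals / time = 19 / 12 = 1.58 per hour

1.58 per hour


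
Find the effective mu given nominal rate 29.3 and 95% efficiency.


Effective rate = mu * efficiency = 29.3 * 0.95 = 27.84 per hour

27.84 per hour


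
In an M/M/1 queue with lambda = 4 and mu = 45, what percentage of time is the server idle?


Idle fraction = (1 - rho) * 100 = (1 - 4/45) * 100 = 91.1%

91.1%


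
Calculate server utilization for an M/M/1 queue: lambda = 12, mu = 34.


rho = lambda/mu = 12/34 = 0.3529

0.3529


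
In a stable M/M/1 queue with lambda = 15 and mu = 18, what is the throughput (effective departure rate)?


For a stable queue (lambda < mu), throughput = lambda = 15 per hour

15 per hour


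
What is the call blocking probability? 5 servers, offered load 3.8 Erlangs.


B(N,A) = (A^N/N!) / sum(A^k/k!, k=0..N) with N=5, A=3.8 = 0.1811

0.1811


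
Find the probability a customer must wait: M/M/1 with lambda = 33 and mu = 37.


P(wait) = rho = lambda/mu = 33/37 = 0.8919

0.8919


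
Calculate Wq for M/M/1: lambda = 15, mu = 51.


rho = 15/51; Wq = rho/(mu - lambda) = 0.0082 hours

0.0082 hours


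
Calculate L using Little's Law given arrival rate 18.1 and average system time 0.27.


L = lambda * W = 18.1 * 0.27 = 4.89

4.89


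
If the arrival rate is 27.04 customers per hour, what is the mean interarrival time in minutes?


Mean interarrival time = 60/lambda = 60/27.04 = 2.22 minutes

2.22 minutes


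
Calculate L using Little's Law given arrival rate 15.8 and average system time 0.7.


L = lambda * W = 15.8 * 0.7 = 11.06

11.06


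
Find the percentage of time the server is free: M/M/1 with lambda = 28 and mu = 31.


Idle fraction = (1 - rho) * 100 = (1 - 28/31) * 100 = 9.7%

9.7%


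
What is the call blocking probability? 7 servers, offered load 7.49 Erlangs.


B(N,A) = (A^N/N!) / sum(A^k/k!, k=0..N) with N=7, A=7.49 = 0.2786

0.2786


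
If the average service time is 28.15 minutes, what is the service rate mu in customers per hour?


mu = 60 / avg_service_time = 60 / 28.15 = 2.13 per hour

2.13 per hour


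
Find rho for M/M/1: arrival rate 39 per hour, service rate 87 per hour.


rho = lambda/mu = 39/87 = 0.4483

0.4483


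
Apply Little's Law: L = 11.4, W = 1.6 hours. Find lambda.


lambda = L / W = 11.4 / 1.6 = 7.13 per hour

7.13 per hour


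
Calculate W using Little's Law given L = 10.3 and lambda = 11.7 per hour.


W = L / lambda = 10.3 / 11.7 = 0.8803 hours

0.8803 hours


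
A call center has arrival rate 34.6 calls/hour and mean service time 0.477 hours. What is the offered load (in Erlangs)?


Offered load a = lambda * E[S] = 34.6 * 0.477 = 16.5 Erlangs

16.5 Erlangs


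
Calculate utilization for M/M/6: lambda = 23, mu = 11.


rho = lambda/(c*mu) = 23/(6*11) = 0.3485

0.3485


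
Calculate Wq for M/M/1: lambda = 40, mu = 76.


rho = 40/76; Wq = rho/(mu - lambda) = 0.0146 hours

0.0146 hours


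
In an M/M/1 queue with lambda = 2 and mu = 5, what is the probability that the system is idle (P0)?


P0 = 1 - rho = 1 - 2/5 = 0.6

0.6


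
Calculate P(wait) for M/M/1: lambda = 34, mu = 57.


P(wait) = rho = lambda/mu = 34/57 = 0.5965

0.5965


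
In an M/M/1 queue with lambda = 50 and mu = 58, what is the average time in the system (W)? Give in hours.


W = 1/(mu - lambda) = 1/(58 - 50) = 0.125 hours

0.125 hours


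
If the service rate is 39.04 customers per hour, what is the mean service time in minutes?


Mean service time = 60/mu = 60/39.04 = 1.54 minutes

1.54 minutes


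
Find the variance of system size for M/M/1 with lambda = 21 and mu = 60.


rho = 21/60; Var(N) = rho/(1-rho)^2 = 0.83

0.83


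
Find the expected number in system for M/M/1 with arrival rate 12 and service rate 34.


rho = 12/34; L = rho/(1-rho) = 0.55

0.55


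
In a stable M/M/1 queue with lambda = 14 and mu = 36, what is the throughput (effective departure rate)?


For a stable queue (lambda < mu), throughput = lambda = 14 per hour

14 per hour


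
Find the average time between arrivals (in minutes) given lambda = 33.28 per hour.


Mean interarrival time = 60/lambda = 60/33.28 = 1.8 minutes

1.8 minutes


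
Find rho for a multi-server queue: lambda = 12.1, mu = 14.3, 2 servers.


rho = lambda / (c * mu) = 12.1 / (2 * 14.3) = 0.4231

0.4231


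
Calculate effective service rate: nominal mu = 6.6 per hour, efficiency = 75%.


Effective rate = mu * efficiency = 6.6 * 0.75 = 4.95 per hour

4.95 per hour


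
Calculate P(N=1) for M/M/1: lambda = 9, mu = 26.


rho = 9/26; P(n) = (1-rho)*rho^n = (1-9/26)*(9/26)^1 = 0.2263

0.2263


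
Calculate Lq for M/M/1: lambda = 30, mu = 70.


rho = 30/70; Lq = rho^2/(1-rho) = 0.32

0.32


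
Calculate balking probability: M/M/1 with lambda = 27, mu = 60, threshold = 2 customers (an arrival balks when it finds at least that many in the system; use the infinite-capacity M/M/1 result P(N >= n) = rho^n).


P(N >= 2) = rho^2 = (27/60)^2 = 0.2025

0.2025


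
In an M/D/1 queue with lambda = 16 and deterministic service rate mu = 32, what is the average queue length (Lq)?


M/D/1: Lq = rho^2 / (2*(1-rho)) where rho = 16/32; Lq = 0.25

0.25


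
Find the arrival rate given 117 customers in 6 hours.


lambda = total arrivals / time = 117 / 6 = 19.5 per hour

19.5 per hour


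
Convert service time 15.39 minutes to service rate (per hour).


mu = 60 / avg_service_time = 60 / 15.39 = 3.9 per hour

3.9 per hour


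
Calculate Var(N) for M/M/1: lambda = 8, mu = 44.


rho = 8/44; Var(N) = rho/(1-rho)^2 = 0.27

0.27


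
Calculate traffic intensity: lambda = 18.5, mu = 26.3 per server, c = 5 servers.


rho = lambda / (c * mu) = 18.5 / (5 * 26.3) = 0.1407

0.1407


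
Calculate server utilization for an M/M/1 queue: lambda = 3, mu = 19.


rho = lambda/mu = 3/19 = 0.1579

0.1579


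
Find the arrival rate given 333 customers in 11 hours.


lambda = total arrivals / time = 333 / 11 = 30.27 per hour

30.27 per hour


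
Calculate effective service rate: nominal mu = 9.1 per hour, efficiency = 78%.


Effective rate = mu * efficiency = 9.1 * 0.78 = 7.1 per hour

7.1 per hour


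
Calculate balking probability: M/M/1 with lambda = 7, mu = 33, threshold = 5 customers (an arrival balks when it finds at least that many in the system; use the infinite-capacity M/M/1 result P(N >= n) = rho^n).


P(N >= 5) = rho^5 = (7/33)^5 = 0.0004

0.0004


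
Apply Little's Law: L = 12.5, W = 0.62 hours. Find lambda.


lambda = L / W = 12.5 / 0.62 = 20.16 per hour

20.16 per hour


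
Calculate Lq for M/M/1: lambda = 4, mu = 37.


rho = 4/37; Lq = rho^2/(1-rho) = 0.01

0.01


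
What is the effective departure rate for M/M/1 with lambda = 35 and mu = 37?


For a stable queue (lambda < mu), throughput = lambda = 35 per hour

35 per hour


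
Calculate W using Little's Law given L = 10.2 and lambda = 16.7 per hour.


W = L / lambda = 10.2 / 16.7 = 0.6108 hours

0.6108 hours


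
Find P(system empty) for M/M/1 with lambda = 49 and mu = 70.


P0 = 1 - rho = 1 - 49/70 = 0.3

0.3


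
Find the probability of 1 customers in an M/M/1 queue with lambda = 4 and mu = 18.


rho = 4/18; P(n) = (1-rho)*rho^n = (1-4/18)*(4/18)^1 = 0.1728

0.1728


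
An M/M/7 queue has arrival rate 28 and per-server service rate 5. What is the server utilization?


rho = lambda/(c*mu) = 28/(7*5) = 0.8

0.8


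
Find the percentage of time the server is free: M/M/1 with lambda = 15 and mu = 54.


Idle fraction = (1 - rho) * 100 = (1 - 15/54) * 100 = 72.2%

72.2%


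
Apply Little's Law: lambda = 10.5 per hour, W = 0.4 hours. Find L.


L = lambda * W = 10.5 * 0.4 = 4.2

4.2


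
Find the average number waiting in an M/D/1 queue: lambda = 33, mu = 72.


M/D/1: Lq = rho^2 / (2*(1-rho)) where rho = 33/72; Lq = 0.19

0.19


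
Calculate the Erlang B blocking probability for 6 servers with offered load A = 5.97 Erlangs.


B(N,A) = (A^N/N!) / sum(A^k/k!, k=0..N) with N=6, A=5.97 = 0.2628

0.2628


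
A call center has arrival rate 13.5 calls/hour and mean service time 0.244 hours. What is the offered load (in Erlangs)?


Offered load a = lambda * E[S] = 13.5 * 0.244 = 3.29 Erlangs

3.29 Erlangs


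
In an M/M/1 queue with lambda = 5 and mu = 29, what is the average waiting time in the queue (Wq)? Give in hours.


rho = 5/29; Wq = rho/(mu - lambda) = 0.0072 hours

0.0072 hours


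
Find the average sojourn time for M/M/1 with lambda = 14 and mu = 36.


W = 1/(mu - lambda) = 1/(36 - 14) = 0.0455 hours

0.0455 hours


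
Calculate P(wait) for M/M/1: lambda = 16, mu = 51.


P(wait) = rho = lambda/mu = 16/51 = 0.3137

0.3137


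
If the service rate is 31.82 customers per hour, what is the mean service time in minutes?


Mean service time = 60/mu = 60/31.82 = 1.89 minutes

1.89 minutes


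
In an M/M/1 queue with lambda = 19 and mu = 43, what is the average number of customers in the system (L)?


rho = 19/43; L = rho/(1-rho) = 0.79

0.79


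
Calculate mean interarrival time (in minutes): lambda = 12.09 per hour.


Mean interarrival time = 60/lambda = 60/12.09 = 4.96 minutes

4.96 minutes


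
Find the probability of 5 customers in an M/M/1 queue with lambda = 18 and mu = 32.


rho = 18/32; P(n) = (1-rho)*rho^n = (1-18/32)*(18/32)^5 = 0.0246

0.0246


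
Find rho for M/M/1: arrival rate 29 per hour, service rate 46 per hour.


rho = lambda/mu = 29/46 = 0.6304

0.6304


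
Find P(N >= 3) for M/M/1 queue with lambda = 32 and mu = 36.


P(N >= 3) = rho^3 = (32/36)^3 = 0.7023

0.7023


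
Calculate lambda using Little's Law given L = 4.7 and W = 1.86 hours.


lambda = L / W = 4.7 / 1.86 = 2.53 per hour

2.53 per hour


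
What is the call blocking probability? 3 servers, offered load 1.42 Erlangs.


B(N,A) = (A^N/N!) / sum(A^k/k!, k=0..N) with N=3, A=1.42 = 0.1222

0.1222


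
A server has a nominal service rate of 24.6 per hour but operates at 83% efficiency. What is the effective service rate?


Effective rate = mu * efficiency = 24.6 * 0.83 = 20.42 per hour

20.42 per hour


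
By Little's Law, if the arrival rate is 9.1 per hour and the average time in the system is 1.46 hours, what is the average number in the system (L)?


L = lambda * W = 9.1 * 1.46 = 13.29

13.29


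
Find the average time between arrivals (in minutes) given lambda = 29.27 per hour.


Mean interarrival time = 60/lambda = 60/29.27 = 2.05 minutes

2.05 minutes


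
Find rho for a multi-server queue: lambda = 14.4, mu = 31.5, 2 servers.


rho = lambda / (c * mu) = 14.4 / (2 * 31.5) = 0.2286

0.2286


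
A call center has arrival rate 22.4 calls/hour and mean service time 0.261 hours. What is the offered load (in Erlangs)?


Offered load a = lambda * E[S] = 22.4 * 0.261 = 5.85 Erlangs

5.85 Erlangs
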